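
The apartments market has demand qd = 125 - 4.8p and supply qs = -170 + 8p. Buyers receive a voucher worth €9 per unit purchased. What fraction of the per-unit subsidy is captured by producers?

Producer share = 0.375

Pre-subsidy: 125 - 4.8p = -170 + 8p gives p* = 23.046875, q* = 14.375.
With the rebate, buyers effectively pay pb = ps − 9, where ps is the price sellers receive.
Demand in terms of ps becomes qd = 125 − 4.8(ps − 9) = 168.2 - 4.8ps. Setting this equal to supply: 168.2 - 4.8ps = -170 + 8ps, so ps = 26.421875.
Buyers pay pb = 26.421875 − 9 = 17.421875; q' = -170 + 8·26.421875 = 41.375.
Buyers' price falls by p* − pb = 23.046875 − 17.421875 = 5.625; sellers' price rises by ps − p* = 26.421875 − 23.046875 = 3.375.
So producers capture 3.375/9 = 0.375 of each unit of subsidy.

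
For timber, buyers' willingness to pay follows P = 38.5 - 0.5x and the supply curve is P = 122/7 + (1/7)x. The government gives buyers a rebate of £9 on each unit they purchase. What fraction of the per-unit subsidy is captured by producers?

Producer share = 2/9

Pre-subsidy: 38.5 - 0.5x = 122/7 + (1/7)x gives x* = 295/9 and P* = 199/9.
With the rebate, buyers effectively pay Pb = Ps − 9, where Ps is the price sellers receive.
On the curves, Pb = 38.5 - 0.5x and Ps = 122/7 + (1/7)x; the wedge Ps − Pb = 9 gives 122/7 + (1/7)x − (38.5 - 0.5x) = 9, so x' = 421/9.
Then Pb = 38.5 − 0.5·(421/9) = 136/9 and Ps = 122/7 + (1/7)·(421/9) = 217/9.
Buyers' price falls by P* − Pb = 199/9 − 136/9 = 7; sellers' price rises by Ps − P* = 217/9 − 199/9 = 2.
So producers capture 2/9 = 2/9 of each unit of subsidy.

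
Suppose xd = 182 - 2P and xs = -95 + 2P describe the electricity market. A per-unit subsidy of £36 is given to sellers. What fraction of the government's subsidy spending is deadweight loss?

Pre-subsidy: 182 - 2P = -95 + 2P gives P* = 69.25, x* = 43.5.
With the subsidy, sellers receive Ps = Pb + 36 for each unit, where Pb is the price buyers pay.
Supply in terms of Pb becomes xs = -95 + 2(Pb + 36) = -23 + 2Pb. Setting this equal to demand: 182 - 2Pb = -23 + 2Pb, so Pb = 51.25.
Sellers receive Ps = 51.25 + 36 = 87.25; x' = 182 − 2·51.25 = 79.5.
ΔCS = ½(43.5 + 79.5)(69.25 − 51.25) = 1107; ΔPS = ½(43.5 + 79.5)(87.25 − 69.25) = 1107.
Government spending = 36 × 79.5 = 2862.
DWL = ½ × 36 × (79.5 − 43.5) = 648; fraction = 648 / 2862 = 12/53.

DWL / government spending = 12/53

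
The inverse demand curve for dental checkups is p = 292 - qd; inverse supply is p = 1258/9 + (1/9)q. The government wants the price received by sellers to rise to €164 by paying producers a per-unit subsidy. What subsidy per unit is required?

At a seller price of 164, quantity supplied is -1258 + 9·164 = 218.
Buyers absorb 218 only when they pay pb = 292 − 1·218 = 74.
s = ps − pb = 164 − 74 = 90.

Required subsidy s = €90 per unit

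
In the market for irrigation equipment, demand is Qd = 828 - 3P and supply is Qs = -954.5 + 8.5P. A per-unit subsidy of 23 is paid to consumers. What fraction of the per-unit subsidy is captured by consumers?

Consumer share = 17/23

Pre-subsidy: 828 - 3P = -954.5 + 8.5P gives P* = 155, Q* = 363.
With the rebate, buyers effectively pay Pb = Ps − 23, where Ps is the price sellers receive.
Demand in terms of Ps becomes Qd = 828 − 3(Ps − 23) = 897 - 3Ps. Setting this equal to supply: 897 - 3Ps = -954.5 + 8.5Ps, so Ps = 161.
Buyers pay Pb = 161 − 23 = 138; Q' = -954.5 + 8.5·161 = 414.
Buyers' price falls by P* − Pb = 155 − 138 = 17; sellers' price rises by Ps − P* = 161 − 155 = 6.
So consumers capture 17/23 = 17/23 of each unit of subsidy.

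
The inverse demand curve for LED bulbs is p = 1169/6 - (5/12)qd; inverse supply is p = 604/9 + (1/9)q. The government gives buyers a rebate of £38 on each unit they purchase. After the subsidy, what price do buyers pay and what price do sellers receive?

Pre-subsidy: 1169/6 - (5/12)q = 604/9 + (1/9)q gives q* = 242 and p* = 94.
With the rebate, buyers effectively pay pb = ps − 38, where ps is the price sellers receive.
On the curves, pb = 1169/6 - (5/12)q and ps = 604/9 + (1/9)q; the wedge ps − pb = 38 gives 604/9 + (1/9)q − (1169/6 - (5/12)q) = 38, so q' = 314.
Then pb = 1169/6 − (5/12)·314 = 64 and ps = 604/9 + (1/9)·314 = 102.

Buyers pay £64; sellers receive £102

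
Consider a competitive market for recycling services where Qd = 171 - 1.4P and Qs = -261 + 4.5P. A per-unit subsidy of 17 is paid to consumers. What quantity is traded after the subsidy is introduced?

Pre-subsidy: 171 - 1.4P = -261 + 4.5P gives P* = 4320/59, Q* = 4041/59.
With the rebate, buyers effectively pay Pb = Ps − 17, where Ps is the price sellers receive.
Demand in terms of Ps becomes Qd = 171 − 1.4(Ps − 17) = 194.8 - 1.4Ps. Setting this equal to supply: 194.8 - 1.4Ps = -261 + 4.5Ps, so Ps = 4558/59.
Buyers pay Pb = 4558/59 − 17 = 3555/59; Q' = -261 + 4.5·(4558/59) = 5112/59.

Q' = 5112/59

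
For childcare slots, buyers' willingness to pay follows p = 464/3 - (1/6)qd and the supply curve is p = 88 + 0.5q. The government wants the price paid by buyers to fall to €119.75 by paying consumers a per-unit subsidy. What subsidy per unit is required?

Required subsidy s = €73 per unit

At a buyer price of 119.75, quantity demanded is 928 − 6·119.75 = 209.5.
Sellers supply 209.5 only when they receive ps = 88 + 0.5·209.5 = 192.75.
s = ps − pb = 192.75 − 119.75 = 73.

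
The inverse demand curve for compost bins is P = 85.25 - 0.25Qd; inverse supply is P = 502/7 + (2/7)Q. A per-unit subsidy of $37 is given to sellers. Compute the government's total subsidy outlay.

Government cost = 10471/3

Pre-subsidy: 85.25 - 0.25Q = 502/7 + (2/7)Q gives Q* = 379/15 and P* = 1184/15.
With the subsidy, sellers receive Ps = Pb + 37 for each unit, where Pb is the price buyers pay.
On the curves, Pb = 85.25 - 0.25Q and Ps = 502/7 + (2/7)Q; the wedge Ps − Pb = 37 gives 502/7 + (2/7)Q − (85.25 - 0.25Q) = 37, so Q' = 283/3.
Then Pb = 85.25 − 0.25·(283/3) = 185/3 and Ps = 502/7 + (2/7)·(283/3) = 296/3.
Government outlay = subsidy × quantity = 37 × 283/3 = 10471/3.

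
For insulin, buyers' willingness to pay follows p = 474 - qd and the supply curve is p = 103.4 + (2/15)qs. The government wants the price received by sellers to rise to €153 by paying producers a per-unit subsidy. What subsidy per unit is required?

At a seller price of 153, quantity supplied is -775.5 + 7.5·153 = 372.
Buyers absorb 372 only when they pay pb = 474 − 1·372 = 102.
s = ps − pb = 153 − 102 = 51.

Required subsidy s = €51 per unit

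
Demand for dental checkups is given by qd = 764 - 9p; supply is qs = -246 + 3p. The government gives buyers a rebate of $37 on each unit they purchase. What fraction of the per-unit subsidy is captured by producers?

Producer share = 0.75

Pre-subsidy: 764 - 9p = -246 + 3p gives p* = 505/6, q* = 6.5.
With the rebate, buyers effectively pay pb = ps − 37, where ps is the price sellers receive.
Demand in terms of ps becomes qd = 764 − 9(ps − 37) = 1097 - 9ps. Setting this equal to supply: 1097 - 9ps = -246 + 3ps, so ps = 1343/12.
Buyers pay pb = 1343/12 − 37 = 899/12; q' = -246 + 3·(1343/12) = 89.75.
Buyers' price falls by p* − pb = 505/6 − 899/12 = 9.25; sellers' price rises by ps − p* = 1343/12 − 505/6 = 27.75.
So producers capture 27.75/37 = 0.75 of each unit of subsidy.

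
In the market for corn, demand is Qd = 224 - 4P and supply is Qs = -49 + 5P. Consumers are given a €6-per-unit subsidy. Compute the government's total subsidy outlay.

Pre-subsidy: 224 - 4P = -49 + 5P gives P* = 91/3, Q* = 308/3.
With the rebate, buyers effectively pay Pb = Ps − 6, where Ps is the price sellers receive.
Demand in terms of Ps becomes Qd = 224 − 4(Ps − 6) = 248 - 4Ps. Setting this equal to supply: 248 - 4Ps = -49 + 5Ps, so Ps = 33.
Buyers pay Pb = 33 − 6 = 27; Q' = -49 + 5·33 = 116.
Government outlay = subsidy × quantity = 6 × 116 = 696.

Government cost = €696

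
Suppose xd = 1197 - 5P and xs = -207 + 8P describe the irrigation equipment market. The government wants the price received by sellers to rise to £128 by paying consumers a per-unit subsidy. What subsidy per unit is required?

Required subsidy s = £52 per unit

At a seller price of 128, quantity supplied is -207 + 8·128 = 817.
Buyers absorb 817 only when they pay Pb with 1197 − 5·Pb = 817, i.e. Pb = 76.
s = Ps − Pb = 128 − 76 = 52.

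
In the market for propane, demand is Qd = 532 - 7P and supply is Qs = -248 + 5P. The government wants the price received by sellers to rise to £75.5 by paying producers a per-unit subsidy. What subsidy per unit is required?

At a seller price of 75.5, quantity supplied is -248 + 5·75.5 = 129.5.
Buyers absorb 129.5 only when they pay Pb with 532 − 7·Pb = 129.5, i.e. Pb = 57.5.
s = Ps − Pb = 75.5 − 57.5 = 18.

Required subsidy s = £18 per unit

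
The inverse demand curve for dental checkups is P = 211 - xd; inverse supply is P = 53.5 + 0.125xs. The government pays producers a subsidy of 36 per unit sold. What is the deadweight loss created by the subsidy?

Pre-subsidy: 211 - x = 53.5 + 0.125x gives x* = 140 and P* = 71.
With the subsidy, sellers receive Ps = Pb + 36 for each unit, where Pb is the price buyers pay.
On the curves, Pb = 211 - x and Ps = 53.5 + 0.125x; the wedge Ps − Pb = 36 gives 53.5 + 0.125x − (211 - x) = 36, so x' = 172.
Then Pb = 211 − 1·172 = 39 and Ps = 53.5 + 0.125·172 = 75.
The subsidy expands output by 172 − 140 = 32 past the efficient level; on those units the gap between marginal cost and willingness to pay runs from 0 up to 36.
DWL = ½ × 36 × 32 = 576.

Deadweight loss = 576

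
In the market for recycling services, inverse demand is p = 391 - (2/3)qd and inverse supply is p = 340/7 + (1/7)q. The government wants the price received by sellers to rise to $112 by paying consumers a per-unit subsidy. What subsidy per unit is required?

Required subsidy s = $17 per unit

At a seller price of 112, quantity supplied is -340 + 7·112 = 444.
Buyers absorb 444 only when they pay pb = 391 − (2/3)·444 = 95.
s = ps − pb = 112 − 95 = 17.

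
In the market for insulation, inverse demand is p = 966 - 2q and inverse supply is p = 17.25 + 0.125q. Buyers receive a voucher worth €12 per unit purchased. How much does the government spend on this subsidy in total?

Pre-subsidy: 966 - 2q = 17.25 + 0.125q gives q* = 7590/17 and p* = 1242/17.
With the rebate, buyers effectively pay pb = ps − 12, where ps is the price sellers receive.
On the curves, pb = 966 - 2q and ps = 17.25 + 0.125q; the wedge ps − pb = 12 gives 17.25 + 0.125q − (966 - 2q) = 12, so q' = 7686/17.
Then pb = 966 − 2·(7686/17) = 1050/17 and ps = 17.25 + 0.125·(7686/17) = 1254/17.
Government outlay = subsidy × quantity = 12 × 7686/17 = 92232/17.

Government cost = 92232/17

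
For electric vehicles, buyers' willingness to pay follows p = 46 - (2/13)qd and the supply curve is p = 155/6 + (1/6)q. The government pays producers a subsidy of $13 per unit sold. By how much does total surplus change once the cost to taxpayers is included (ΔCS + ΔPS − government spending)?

Net change in total surplus = -$263.64

Pre-subsidy: 46 - (2/13)q = 155/6 + (1/6)q gives q* = 62.92 and p* = 36.32.
With the subsidy, sellers receive ps = pb + 13 for each unit, where pb is the price buyers pay.
On the curves, pb = 46 - (2/13)q and ps = 155/6 + (1/6)q; the wedge ps − pb = 13 gives 155/6 + (1/6)q − (46 - (2/13)q) = 13, so q' = 103.48.
Then pb = 46 − (2/13)·103.48 = 30.08 and ps = 155/6 + (1/6)·103.48 = 43.08.
ΔCS = ½(62.92 + 103.48)(36.32 − 30.08) = 519.168; ΔPS = ½(62.92 + 103.48)(43.08 − 36.32) = 562.432.
Government spending = 13 × 103.48 = 1345.24.
Net change = 519.168 + 562.432 − 1345.24 = -263.64. The loss equals the DWL triangle ½·13·40.56.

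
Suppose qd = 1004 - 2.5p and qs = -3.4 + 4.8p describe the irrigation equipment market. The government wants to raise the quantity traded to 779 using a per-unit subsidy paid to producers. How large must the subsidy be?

At q = 779, invert demand for the buyer price: pb = (1004 − 779)/2.5 = 90; invert supply for the seller price: ps = (779 − (-3.4))/4.8 = 163.
The subsidy must fill the gap: s = ps − pb = 163 − 90 = 73.

Required subsidy s = 73 per unit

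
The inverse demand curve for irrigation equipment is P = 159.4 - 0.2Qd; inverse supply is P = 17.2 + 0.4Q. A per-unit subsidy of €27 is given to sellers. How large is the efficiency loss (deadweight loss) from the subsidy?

Deadweight loss = €607.5

Pre-subsidy: 159.4 - 0.2Q = 17.2 + 0.4Q gives Q* = 237 and P* = 112.
With the subsidy, sellers receive Ps = Pb + 27 for each unit, where Pb is the price buyers pay.
On the curves, Pb = 159.4 - 0.2Q and Ps = 17.2 + 0.4Q; the wedge Ps − Pb = 27 gives 17.2 + 0.4Q − (159.4 - 0.2Q) = 27, so Q' = 282.
Then Pb = 159.4 − 0.2·282 = 103 and Ps = 17.2 + 0.4·282 = 130.
The subsidy expands output by 282 − 237 = 45 past the efficient level; on those units the gap between marginal cost and willingness to pay runs from 0 up to 27.
DWL = ½ × 27 × 45 = 607.5.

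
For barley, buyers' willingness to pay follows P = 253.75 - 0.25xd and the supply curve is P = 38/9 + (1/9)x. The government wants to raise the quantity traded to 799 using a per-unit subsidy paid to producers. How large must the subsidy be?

At x = 799, from the demand curve buyers pay Pb = 253.75 − 0.25·799 = 54; from the supply curve sellers need Ps = 38/9 + (1/9)·799 = 93.
The subsidy must fill the gap: s = Ps − Pb = 93 − 54 = 39.

Required subsidy s = 39 per unit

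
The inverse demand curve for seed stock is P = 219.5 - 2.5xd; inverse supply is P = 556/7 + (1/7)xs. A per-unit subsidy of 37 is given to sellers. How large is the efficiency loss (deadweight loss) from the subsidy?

Deadweight loss = 259

Pre-subsidy: 219.5 - 2.5x = 556/7 + (1/7)x gives x* = 53 and P* = 87.
With the subsidy, sellers receive Ps = Pb + 37 for each unit, where Pb is the price buyers pay.
On the curves, Pb = 219.5 - 2.5x and Ps = 556/7 + (1/7)x; the wedge Ps − Pb = 37 gives 556/7 + (1/7)x − (219.5 - 2.5x) = 37, so x' = 67.
Then Pb = 219.5 − 2.5·67 = 52 and Ps = 556/7 + (1/7)·67 = 89.
The subsidy expands output by 67 − 53 = 14 past the efficient level; on those units the gap between marginal cost and willingness to pay runs from 0 up to 37.
DWL = ½ × 37 × 14 = 259.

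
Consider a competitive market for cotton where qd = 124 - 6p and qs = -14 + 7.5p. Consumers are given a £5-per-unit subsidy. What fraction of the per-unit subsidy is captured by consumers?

Consumer share = 5/9

Pre-subsidy: 124 - 6p = -14 + 7.5p gives p* = 92/9, q* = 188/3.
With the rebate, buyers effectively pay pb = ps − 5, where ps is the price sellers receive.
Demand in terms of ps becomes qd = 124 − 6(ps − 5) = 154 - 6ps. Setting this equal to supply: 154 - 6ps = -14 + 7.5ps, so ps = 112/9.
Buyers pay pb = 112/9 − 5 = 67/9; q' = -14 + 7.5·(112/9) = 238/3.
Buyers' price falls by p* − pb = 92/9 − 67/9 = 25/9; sellers' price rises by ps − p* = 112/9 − 92/9 = 20/9.
So consumers capture (25/9)/5 = 5/9 of each unit of subsidy.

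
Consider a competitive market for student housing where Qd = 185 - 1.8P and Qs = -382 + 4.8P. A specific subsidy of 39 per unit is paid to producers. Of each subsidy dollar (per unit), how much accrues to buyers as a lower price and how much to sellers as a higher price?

Buyers gain 312/11 per unit; sellers gain 117/11 per unit

Pre-subsidy: 185 - 1.8P = -382 + 4.8P gives P* = 945/11, Q* = 334/11.
With the subsidy, sellers receive Ps = Pb + 39 for each unit, where Pb is the price buyers pay.
Supply in terms of Pb becomes Qs = -382 + 4.8(Pb + 39) = -194.8 + 4.8Pb. Setting this equal to demand: 185 - 1.8Pb = -194.8 + 4.8Pb, so Pb = 633/11.
Sellers receive Ps = 633/11 + 39 = 1062/11; Q' = 185 − 1.8·(633/11) = 4478/55.
Buyers' price falls by P* − Pb = 945/11 − 633/11 = 312/11; sellers' price rises by Ps − P* = 1062/11 − 945/11 = 117/11.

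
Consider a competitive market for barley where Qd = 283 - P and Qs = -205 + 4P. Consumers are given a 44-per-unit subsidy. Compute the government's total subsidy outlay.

Government cost = 9706.4

Pre-subsidy: 283 - P = -205 + 4P gives P* = 97.6, Q* = 185.4.
With the rebate, buyers effectively pay Pb = Ps − 44, where Ps is the price sellers receive.
Demand in terms of Ps becomes Qd = 283 − 1(Ps − 44) = 327 - Ps. Setting this equal to supply: 327 - Ps = -205 + 4Ps, so Ps = 106.4.
Buyers pay Pb = 106.4 − 44 = 62.4; Q' = -205 + 4·106.4 = 220.6.
Government outlay = subsidy × quantity = 44 × 220.6 = 9706.4.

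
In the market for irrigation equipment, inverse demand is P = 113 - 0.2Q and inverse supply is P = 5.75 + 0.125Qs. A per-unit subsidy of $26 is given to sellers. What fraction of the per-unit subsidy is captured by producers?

Pre-subsidy: 113 - 0.2Q = 5.75 + 0.125Q gives Q* = 330 and P* = 47.
With the subsidy, sellers receive Ps = Pb + 26 for each unit, where Pb is the price buyers pay.
On the curves, Pb = 113 - 0.2Q and Ps = 5.75 + 0.125Q; the wedge Ps − Pb = 26 gives 5.75 + 0.125Q − (113 - 0.2Q) = 26, so Q' = 410.
Then Pb = 113 − 0.2·410 = 31 and Ps = 5.75 + 0.125·410 = 57.
Buyers' price falls by P* − Pb = 47 − 31 = 16; sellers' price rises by Ps − P* = 57 − 47 = 10.
So producers capture 10/26 = 5/13 of each unit of subsidy.

Producer share = 5/13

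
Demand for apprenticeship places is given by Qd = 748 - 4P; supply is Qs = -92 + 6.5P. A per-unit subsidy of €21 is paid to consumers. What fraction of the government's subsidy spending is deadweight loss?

Pre-subsidy: 748 - 4P = -92 + 6.5P gives P* = 80, Q* = 428.
With the rebate, buyers effectively pay Pb = Ps − 21, where Ps is the price sellers receive.
Demand in terms of Ps becomes Qd = 748 − 4(Ps − 21) = 832 - 4Ps. Setting this equal to supply: 832 - 4Ps = -92 + 6.5Ps, so Ps = 88.
Buyers pay Pb = 88 − 21 = 67; Q' = -92 + 6.5·88 = 480.
ΔCS = ½(428 + 480)(80 − 67) = 5902; ΔPS = ½(428 + 480)(88 − 80) = 3632.
Government spending = 21 × 480 = 10080.
DWL = ½ × 21 × (480 − 428) = 546; fraction = 546 / 10080 = 13/240.

DWL / government spending = 13/240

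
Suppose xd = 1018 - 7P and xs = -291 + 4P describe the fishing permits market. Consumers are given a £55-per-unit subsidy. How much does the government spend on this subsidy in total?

Government cost = £17875

Pre-subsidy: 1018 - 7P = -291 + 4P gives P* = 119, x* = 185.
With the rebate, buyers effectively pay Pb = Ps − 55, where Ps is the price sellers receive.
Demand in terms of Ps becomes xd = 1018 − 7(Ps − 55) = 1403 - 7Ps. Setting this equal to supply: 1403 - 7Ps = -291 + 4Ps, so Ps = 154.
Buyers pay Pb = 154 − 55 = 99; x' = -291 + 4·154 = 325.
Government outlay = subsidy × quantity = 55 × 325 = 17875.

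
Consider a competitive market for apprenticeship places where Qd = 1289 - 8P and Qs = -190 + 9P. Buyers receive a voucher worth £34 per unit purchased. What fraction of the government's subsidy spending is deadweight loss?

Pre-subsidy: 1289 - 8P = -190 + 9P gives P* = 87, Q* = 593.
With the rebate, buyers effectively pay Pb = Ps − 34, where Ps is the price sellers receive.
Demand in terms of Ps becomes Qd = 1289 − 8(Ps − 34) = 1561 - 8Ps. Setting this equal to supply: 1561 - 8Ps = -190 + 9Ps, so Ps = 103.
Buyers pay Pb = 103 − 34 = 69; Q' = -190 + 9·103 = 737.
ΔCS = ½(593 + 737)(87 − 69) = 11970; ΔPS = ½(593 + 737)(103 − 87) = 10640.
Government spending = 34 × 737 = 25058.
DWL = ½ × 34 × (737 − 593) = 2448; fraction = 2448 / 25058 = 72/737.

DWL / government spending = 72/737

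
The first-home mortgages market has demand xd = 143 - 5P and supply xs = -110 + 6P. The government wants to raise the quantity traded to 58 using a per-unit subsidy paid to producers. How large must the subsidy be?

At x = 58, invert demand for the buyer price: Pb = (143 − 58)/5 = 17; invert supply for the seller price: Ps = (58 − (-110))/6 = 28.
The subsidy must fill the gap: s = Ps − Pb = 28 − 17 = 11.

Required subsidy s = 11 per unit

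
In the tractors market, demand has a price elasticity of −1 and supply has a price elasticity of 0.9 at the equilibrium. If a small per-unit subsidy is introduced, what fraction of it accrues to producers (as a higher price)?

For a small subsidy around the equilibrium, the benefit split depends on the relative slopes, which at a point are proportional to the elasticities.
Buyer share = εs/(εs + |εd|) = 0.9/(0.9 + 1) = 9/19; seller share = |εd|/(εs + |εd|) = 10/19.
So producers capture 10/19 of the subsidy.

Producer share = 10/19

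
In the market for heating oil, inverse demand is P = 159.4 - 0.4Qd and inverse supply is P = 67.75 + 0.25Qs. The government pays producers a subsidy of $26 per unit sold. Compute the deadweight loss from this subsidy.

Deadweight loss = $520

Pre-subsidy: 159.4 - 0.4Q = 67.75 + 0.25Q gives Q* = 141 and P* = 103.
With the subsidy, sellers receive Ps = Pb + 26 for each unit, where Pb is the price buyers pay.
On the curves, Pb = 159.4 - 0.4Q and Ps = 67.75 + 0.25Q; the wedge Ps − Pb = 26 gives 67.75 + 0.25Q − (159.4 - 0.4Q) = 26, so Q' = 181.
Then Pb = 159.4 − 0.4·181 = 87 and Ps = 67.75 + 0.25·181 = 113.
The subsidy expands output by 181 − 141 = 40 past the efficient level; on those units the gap between marginal cost and willingness to pay runs from 0 up to 26.
DWL = ½ × 26 × 40 = 520.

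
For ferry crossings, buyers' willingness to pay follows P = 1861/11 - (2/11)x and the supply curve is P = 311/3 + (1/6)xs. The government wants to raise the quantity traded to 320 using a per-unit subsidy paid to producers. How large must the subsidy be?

At x = 320, from the demand curve buyers pay Pb = 1861/11 − (2/11)·320 = 111; from the supply curve sellers need Ps = 311/3 + (1/6)·320 = 157.
The subsidy must fill the gap: s = Ps − Pb = 157 − 111 = 46.

Required subsidy s = 46 per unit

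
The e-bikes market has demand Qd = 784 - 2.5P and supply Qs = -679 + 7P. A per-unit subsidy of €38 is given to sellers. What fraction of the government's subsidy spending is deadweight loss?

Pre-subsidy: 784 - 2.5P = -679 + 7P gives P* = 154, Q* = 399.
With the subsidy, sellers receive Ps = Pb + 38 for each unit, where Pb is the price buyers pay.
Supply in terms of Pb becomes Qs = -679 + 7(Pb + 38) = -413 + 7Pb. Setting this equal to demand: 784 - 2.5Pb = -413 + 7Pb, so Pb = 126.
Sellers receive Ps = 126 + 38 = 164; Q' = 784 − 2.5·126 = 469.
ΔCS = ½(399 + 469)(154 − 126) = 12152; ΔPS = ½(399 + 469)(164 − 154) = 4340.
Government spending = 38 × 469 = 17822.
DWL = ½ × 38 × (469 − 399) = 1330; fraction = 1330 / 17822 = 5/67.

DWL / government spending = 5/67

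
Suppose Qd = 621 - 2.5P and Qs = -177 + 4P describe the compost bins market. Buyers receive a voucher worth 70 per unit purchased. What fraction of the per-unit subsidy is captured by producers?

Producer share = 5/13

Pre-subsidy: 621 - 2.5P = -177 + 4P gives P* = 1596/13, Q* = 4083/13.
With the rebate, buyers effectively pay Pb = Ps − 70, where Ps is the price sellers receive.
Demand in terms of Ps becomes Qd = 621 − 2.5(Ps − 70) = 796 - 2.5Ps. Setting this equal to supply: 796 - 2.5Ps = -177 + 4Ps, so Ps = 1946/13.
Buyers pay Pb = 1946/13 − 70 = 1036/13; Q' = -177 + 4·(1946/13) = 5483/13.
Buyers' price falls by P* − Pb = 1596/13 − 1036/13 = 560/13; sellers' price rises by Ps − P* = 1946/13 − 1596/13 = 350/13.
So producers capture (350/13)/70 = 5/13 of each unit of subsidy.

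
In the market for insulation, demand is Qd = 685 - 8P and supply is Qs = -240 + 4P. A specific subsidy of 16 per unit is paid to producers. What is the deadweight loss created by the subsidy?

Pre-subsidy: 685 - 8P = -240 + 4P gives P* = 925/12, Q* = 205/3.
With the subsidy, sellers receive Ps = Pb + 16 for each unit, where Pb is the price buyers pay.
Supply in terms of Pb becomes Qs = -240 + 4(Pb + 16) = -176 + 4Pb. Setting this equal to demand: 685 - 8Pb = -176 + 4Pb, so Pb = 71.75.
Sellers receive Ps = 71.75 + 16 = 87.75; Q' = 685 − 8·71.75 = 111.
The subsidy expands output by 111 − 205/3 = 128/3 past the efficient level; on those units the gap between marginal cost and willingness to pay runs from 0 up to 16.
DWL = ½ × 16 × 128/3 = 1024/3.

Deadweight loss = 1024/3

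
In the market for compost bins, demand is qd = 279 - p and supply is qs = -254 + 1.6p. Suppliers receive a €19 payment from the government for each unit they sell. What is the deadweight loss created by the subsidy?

Pre-subsidy: 279 - p = -254 + 1.6p gives p* = 205, q* = 74.
With the subsidy, sellers receive ps = pb + 19 for each unit, where pb is the price buyers pay.
Supply in terms of pb becomes qs = -254 + 1.6(pb + 19) = -223.6 + 1.6pb. Setting this equal to demand: 279 - pb = -223.6 + 1.6pb, so pb = 2513/13.
Sellers receive ps = 2513/13 + 19 = 2760/13; q' = 279 − 1·(2513/13) = 1114/13.
The subsidy expands output by 1114/13 − 74 = 152/13 past the efficient level; on those units the gap between marginal cost and willingness to pay runs from 0 up to 19.
DWL = ½ × 19 × 152/13 = 1444/13.

Deadweight loss = 1444/13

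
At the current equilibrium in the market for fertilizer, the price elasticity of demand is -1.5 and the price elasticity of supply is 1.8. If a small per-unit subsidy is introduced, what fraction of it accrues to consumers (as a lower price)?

For a small subsidy around the equilibrium, the benefit split depends on the relative slopes, which at a point are proportional to the elasticities.
Buyer share = εs/(εs + |εd|) = 1.8/(1.8 + 1.5) = 6/11; seller share = |εd|/(εs + |εd|) = 5/11.

Consumer share = 6/11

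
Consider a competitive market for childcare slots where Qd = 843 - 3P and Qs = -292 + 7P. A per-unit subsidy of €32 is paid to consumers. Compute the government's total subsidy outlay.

Government cost = €18230.4

Pre-subsidy: 843 - 3P = -292 + 7P gives P* = 113.5, Q* = 502.5.
With the rebate, buyers effectively pay Pb = Ps − 32, where Ps is the price sellers receive.
Demand in terms of Ps becomes Qd = 843 − 3(Ps − 32) = 939 - 3Ps. Setting this equal to supply: 939 - 3Ps = -292 + 7Ps, so Ps = 123.1.
Buyers pay Pb = 123.1 − 32 = 91.1; Q' = -292 + 7·123.1 = 569.7.
Government outlay = subsidy × quantity = 32 × 569.7 = 18230.4.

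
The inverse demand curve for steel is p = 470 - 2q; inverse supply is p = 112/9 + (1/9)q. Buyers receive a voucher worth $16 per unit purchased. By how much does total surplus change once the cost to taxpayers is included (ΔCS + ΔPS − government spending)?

Pre-subsidy: 470 - 2q = 112/9 + (1/9)q gives q* = 4118/19 and p* = 694/19.
With the rebate, buyers effectively pay pb = ps − 16, where ps is the price sellers receive.
On the curves, pb = 470 - 2q and ps = 112/9 + (1/9)q; the wedge ps − pb = 16 gives 112/9 + (1/9)q − (470 - 2q) = 16, so q' = 4262/19.
Then pb = 470 − 2·(4262/19) = 406/19 and ps = 112/9 + (1/9)·(4262/19) = 710/19.
ΔCS = ½(4118/19 + 4262/19)(694/19 − 406/19) = 1206720/361; ΔPS = ½(4118/19 + 4262/19)(710/19 − 694/19) = 67040/361.
Government spending = 16 × 4262/19 = 68192/19.
Net change = 1206720/361 + 67040/361 − 68192/19 = -1152/19. The loss equals the DWL triangle ½·16·144/19.

Net change in total surplus = -1152/19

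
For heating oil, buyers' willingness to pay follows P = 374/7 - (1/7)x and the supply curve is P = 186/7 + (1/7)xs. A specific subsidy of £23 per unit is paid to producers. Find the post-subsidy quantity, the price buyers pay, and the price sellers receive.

x' = 174.5; buyers pay £28.5; sellers receive £51.5

Pre-subsidy: 374/7 - (1/7)x = 186/7 + (1/7)x gives x* = 94 and P* = 40.
With the subsidy, sellers receive Ps = Pb + 23 for each unit, where Pb is the price buyers pay.
On the curves, Pb = 374/7 - (1/7)x and Ps = 186/7 + (1/7)x; the wedge Ps − Pb = 23 gives 186/7 + (1/7)x − (374/7 - (1/7)x) = 23, so x' = 174.5.
Then Pb = 374/7 − (1/7)·174.5 = 28.5 and Ps = 186/7 + (1/7)·174.5 = 51.5.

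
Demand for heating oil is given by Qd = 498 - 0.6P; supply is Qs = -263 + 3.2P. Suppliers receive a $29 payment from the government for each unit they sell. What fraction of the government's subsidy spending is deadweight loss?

DWL / government spending = 232/12429

Pre-subsidy: 498 - 0.6P = -263 + 3.2P gives P* = 3805/19, Q* = 7179/19.
With the subsidy, sellers receive Ps = Pb + 29 for each unit, where Pb is the price buyers pay.
Supply in terms of Pb becomes Qs = -263 + 3.2(Pb + 29) = -170.2 + 3.2Pb. Setting this equal to demand: 498 - 0.6Pb = -170.2 + 3.2Pb, so Pb = 3341/19.
Sellers receive Ps = 3341/19 + 29 = 3892/19; Q' = 498 − 0.6·(3341/19) = 37287/95.
ΔCS = ½(7179/19 + 37287/95)(3805/19 − 3341/19) = 16978224/1805; ΔPS = ½(7179/19 + 37287/95)(3892/19 − 3805/19) = 3183417/1805.
Government spending = 29 × 37287/95 = 1081323/95.
DWL = ½ × 29 × (37287/95 − 7179/19) = 20184/95; fraction = (20184/95) / (1081323/95) = 232/12429.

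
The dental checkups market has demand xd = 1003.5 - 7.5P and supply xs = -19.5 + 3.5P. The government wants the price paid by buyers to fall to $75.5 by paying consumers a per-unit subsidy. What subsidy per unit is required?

At a buyer price of 75.5, quantity demanded is 1003.5 − 7.5·75.5 = 437.25.
Sellers supply 437.25 only when they receive Ps with -19.5 + 3.5·Ps = 437.25, i.e. Ps = 130.5.
s = Ps − Pb = 130.5 − 75.5 = 55.

Required subsidy s = $55 per unit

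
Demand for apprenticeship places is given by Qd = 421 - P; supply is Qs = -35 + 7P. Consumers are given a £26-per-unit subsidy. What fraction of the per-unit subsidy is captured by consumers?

Pre-subsidy: 421 - P = -35 + 7P gives P* = 57, Q* = 364.
With the rebate, buyers effectively pay Pb = Ps − 26, where Ps is the price sellers receive.
Demand in terms of Ps becomes Qd = 421 − 1(Ps − 26) = 447 - Ps. Setting this equal to supply: 447 - Ps = -35 + 7Ps, so Ps = 60.25.
Buyers pay Pb = 60.25 − 26 = 34.25; Q' = -35 + 7·60.25 = 386.75.
Buyers' price falls by P* − Pb = 57 − 34.25 = 22.75; sellers' price rises by Ps − P* = 60.25 − 57 = 3.25.
So consumers capture 22.75/26 = 0.875 of each unit of subsidy.

Consumer share = 0.875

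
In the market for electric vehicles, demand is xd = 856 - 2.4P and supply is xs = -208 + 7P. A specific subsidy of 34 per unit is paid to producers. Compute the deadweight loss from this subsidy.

Deadweight loss = 48552/47

Pre-subsidy: 856 - 2.4P = -208 + 7P gives P* = 5320/47, x* = 27464/47.
With the subsidy, sellers receive Ps = Pb + 34 for each unit, where Pb is the price buyers pay.
Supply in terms of Pb becomes xs = -208 + 7(Pb + 34) = 30 + 7Pb. Setting this equal to demand: 856 - 2.4Pb = 30 + 7Pb, so Pb = 4130/47.
Sellers receive Ps = 4130/47 + 34 = 5728/47; x' = 856 − 2.4·(4130/47) = 30320/47.
The subsidy expands output by 30320/47 − 27464/47 = 2856/47 past the efficient level; on those units the gap between marginal cost and willingness to pay runs from 0 up to 34.
DWL = ½ × 34 × 2856/47 = 48552/47.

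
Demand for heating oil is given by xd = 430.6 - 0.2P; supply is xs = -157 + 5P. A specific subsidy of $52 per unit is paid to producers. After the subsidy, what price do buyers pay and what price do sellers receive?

Pre-subsidy: 430.6 - 0.2P = -157 + 5P gives P* = 113, x* = 408.
With the subsidy, sellers receive Ps = Pb + 52 for each unit, where Pb is the price buyers pay.
Supply in terms of Pb becomes xs = -157 + 5(Pb + 52) = 103 + 5Pb. Setting this equal to demand: 430.6 - 0.2Pb = 103 + 5Pb, so Pb = 63.
Sellers receive Ps = 63 + 52 = 115; x' = 430.6 − 0.2·63 = 418.

Buyers pay $63; sellers receive $115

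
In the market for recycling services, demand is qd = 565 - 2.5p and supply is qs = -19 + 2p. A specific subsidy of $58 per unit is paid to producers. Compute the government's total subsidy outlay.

Pre-subsidy: 565 - 2.5p = -19 + 2p gives p* = 1168/9, q* = 2165/9.
With the subsidy, sellers receive ps = pb + 58 for each unit, where pb is the price buyers pay.
Supply in terms of pb becomes qs = -19 + 2(pb + 58) = 97 + 2pb. Setting this equal to demand: 565 - 2.5pb = 97 + 2pb, so pb = 104.
Sellers receive ps = 104 + 58 = 162; q' = 565 − 2.5·104 = 305.
Government outlay = subsidy × quantity = 58 × 305 = 17690.

Government cost = $17690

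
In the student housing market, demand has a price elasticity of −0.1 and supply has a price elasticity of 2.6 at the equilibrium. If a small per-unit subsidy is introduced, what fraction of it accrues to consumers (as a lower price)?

For a small subsidy around the equilibrium, the benefit split depends on the relative slopes, which at a point are proportional to the elasticities.
Buyer share = εs/(εs + |εd|) = 2.6/(2.6 + 0.1) = 26/27; seller share = |εd|/(εs + |εd|) = 1/27.

Consumer share = 26/27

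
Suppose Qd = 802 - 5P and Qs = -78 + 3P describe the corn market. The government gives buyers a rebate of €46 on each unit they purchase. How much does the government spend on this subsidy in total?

Government cost = €15559.5

Pre-subsidy: 802 - 5P = -78 + 3P gives P* = 110, Q* = 252.
With the rebate, buyers effectively pay Pb = Ps − 46, where Ps is the price sellers receive.
Demand in terms of Ps becomes Qd = 802 − 5(Ps − 46) = 1032 - 5Ps. Setting this equal to supply: 1032 - 5Ps = -78 + 3Ps, so Ps = 138.75.
Buyers pay Pb = 138.75 − 46 = 92.75; Q' = -78 + 3·138.75 = 338.25.
Government outlay = subsidy × quantity = 46 × 338.25 = 15559.5.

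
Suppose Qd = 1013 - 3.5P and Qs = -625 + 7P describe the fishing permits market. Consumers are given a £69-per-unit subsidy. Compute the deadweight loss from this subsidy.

Deadweight loss = £5554.5

Pre-subsidy: 1013 - 3.5P = -625 + 7P gives P* = 156, Q* = 467.
With the rebate, buyers effectively pay Pb = Ps − 69, where Ps is the price sellers receive.
Demand in terms of Ps becomes Qd = 1013 − 3.5(Ps − 69) = 1254.5 - 3.5Ps. Setting this equal to supply: 1254.5 - 3.5Ps = -625 + 7Ps, so Ps = 179.
Buyers pay Pb = 179 − 69 = 110; Q' = -625 + 7·179 = 628.
The subsidy expands output by 628 − 467 = 161 past the efficient level; on those units the gap between marginal cost and willingness to pay runs from 0 up to 69.
DWL = ½ × 69 × 161 = 5554.5.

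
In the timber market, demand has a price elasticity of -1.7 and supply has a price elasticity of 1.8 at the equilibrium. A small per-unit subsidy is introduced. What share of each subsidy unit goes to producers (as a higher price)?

For a small subsidy around the equilibrium, the benefit split depends on the relative slopes, which at a point are proportional to the elasticities.
Buyer share = εs/(εs + |εd|) = 1.8/(1.8 + 1.7) = 18/35; seller share = |εd|/(εs + |εd|) = 17/35.
So producers capture 17/35 of the subsidy.

Producer share = 17/35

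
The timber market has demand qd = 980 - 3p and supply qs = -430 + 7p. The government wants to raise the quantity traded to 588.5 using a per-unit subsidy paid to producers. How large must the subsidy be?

At q = 588.5, invert demand for the buyer price: pb = (980 − 588.5)/3 = 130.5; invert supply for the seller price: ps = (588.5 − (-430))/7 = 145.5.
The subsidy must fill the gap: s = ps − pb = 145.5 − 130.5 = 15.

Required subsidy s = 15 per unit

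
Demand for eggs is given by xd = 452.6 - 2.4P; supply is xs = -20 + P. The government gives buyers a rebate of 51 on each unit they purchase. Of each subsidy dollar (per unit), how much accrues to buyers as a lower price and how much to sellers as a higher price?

Pre-subsidy: 452.6 - 2.4P = -20 + P gives P* = 139, x* = 119.
With the rebate, buyers effectively pay Pb = Ps − 51, where Ps is the price sellers receive.
Demand in terms of Ps becomes xd = 452.6 − 2.4(Ps − 51) = 575 - 2.4Ps. Setting this equal to supply: 575 - 2.4Ps = -20 + Ps, so Ps = 175.
Buyers pay Pb = 175 − 51 = 124; x' = -20 + 1·175 = 155.
Buyers' price falls by P* − Pb = 139 − 124 = 15; sellers' price rises by Ps − P* = 175 − 139 = 36.

Buyers gain 15 per unit; sellers gain 36 per unit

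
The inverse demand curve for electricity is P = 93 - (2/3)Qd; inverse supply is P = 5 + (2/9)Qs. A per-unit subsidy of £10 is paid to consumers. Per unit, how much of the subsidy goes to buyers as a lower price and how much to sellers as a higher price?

Pre-subsidy: 93 - (2/3)Q = 5 + (2/9)Q gives Q* = 99 and P* = 27.
With the rebate, buyers effectively pay Pb = Ps − 10, where Ps is the price sellers receive.
On the curves, Pb = 93 - (2/3)Q and Ps = 5 + (2/9)Q; the wedge Ps − Pb = 10 gives 5 + (2/9)Q − (93 - (2/3)Q) = 10, so Q' = 110.25.
Then Pb = 93 − (2/3)·110.25 = 19.5 and Ps = 5 + (2/9)·110.25 = 29.5.
Buyers' price falls by P* − Pb = 27 − 19.5 = 7.5; sellers' price rises by Ps − P* = 29.5 − 27 = 2.5.

Buyers gain £7.5 per unit; sellers gain £2.5 per unit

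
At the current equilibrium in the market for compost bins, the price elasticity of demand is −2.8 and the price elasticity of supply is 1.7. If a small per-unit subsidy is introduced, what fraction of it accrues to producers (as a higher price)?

For a small subsidy around the equilibrium, the benefit split depends on the relative slopes, which at a point are proportional to the elasticities.
Buyer share = εs/(εs + |εd|) = 1.7/(1.7 + 2.8) = 17/45; seller share = |εd|/(εs + |εd|) = 28/45.
So producers capture 28/45 of the subsidy.

Producer share = 28/45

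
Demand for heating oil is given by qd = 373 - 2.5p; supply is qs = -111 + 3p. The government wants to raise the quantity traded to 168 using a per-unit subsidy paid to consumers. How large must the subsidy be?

Required subsidy s = 11 per unit

At q = 168, invert demand for the buyer price: pb = (373 − 168)/2.5 = 82; invert supply for the seller price: ps = (168 − (-111))/3 = 93.
The subsidy must fill the gap: s = ps − pb = 93 − 82 = 11.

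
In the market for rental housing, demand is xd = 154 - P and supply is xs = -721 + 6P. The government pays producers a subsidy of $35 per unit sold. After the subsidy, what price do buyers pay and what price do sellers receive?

Buyers pay $95; sellers receive $130

Pre-subsidy: 154 - P = -721 + 6P gives P* = 125, x* = 29.
With the subsidy, sellers receive Ps = Pb + 35 for each unit, where Pb is the price buyers pay.
Supply in terms of Pb becomes xs = -721 + 6(Pb + 35) = -511 + 6Pb. Setting this equal to demand: 154 - Pb = -511 + 6Pb, so Pb = 95.
Sellers receive Ps = 95 + 35 = 130; x' = 154 − 1·95 = 59.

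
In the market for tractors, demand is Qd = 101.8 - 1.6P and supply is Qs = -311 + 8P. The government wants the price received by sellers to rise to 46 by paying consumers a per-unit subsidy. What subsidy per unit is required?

Required subsidy s = 18 per unit

At a seller price of 46, quantity supplied is -311 + 8·46 = 57.
Buyers absorb 57 only when they pay Pb with 101.8 − 1.6·Pb = 57, i.e. Pb = 28.
s = Ps − Pb = 46 − 28 = 18.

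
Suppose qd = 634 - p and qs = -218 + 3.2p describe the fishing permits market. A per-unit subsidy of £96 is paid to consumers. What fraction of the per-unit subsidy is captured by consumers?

Pre-subsidy: 634 - p = -218 + 3.2p gives p* = 1420/7, q* = 3018/7.
With the rebate, buyers effectively pay pb = ps − 96, where ps is the price sellers receive.
Demand in terms of ps becomes qd = 634 − 1(ps − 96) = 730 - ps. Setting this equal to supply: 730 - ps = -218 + 3.2ps, so ps = 1580/7.
Buyers pay pb = 1580/7 − 96 = 908/7; q' = -218 + 3.2·(1580/7) = 3530/7.
Buyers' price falls by p* − pb = 1420/7 − 908/7 = 512/7; sellers' price rises by ps − p* = 1580/7 − 1420/7 = 160/7.
So consumers capture (512/7)/96 = 16/21 of each unit of subsidy.

Consumer share = 16/21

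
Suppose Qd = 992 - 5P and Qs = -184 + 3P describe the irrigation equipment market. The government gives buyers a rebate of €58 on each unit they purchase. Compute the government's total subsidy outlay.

Government cost = €21213.5

Pre-subsidy: 992 - 5P = -184 + 3P gives P* = 147, Q* = 257.
With the rebate, buyers effectively pay Pb = Ps − 58, where Ps is the price sellers receive.
Demand in terms of Ps becomes Qd = 992 − 5(Ps − 58) = 1282 - 5Ps. Setting this equal to supply: 1282 - 5Ps = -184 + 3Ps, so Ps = 183.25.
Buyers pay Pb = 183.25 − 58 = 125.25; Q' = -184 + 3·183.25 = 365.75.
Government outlay = subsidy × quantity = 58 × 365.75 = 21213.5.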